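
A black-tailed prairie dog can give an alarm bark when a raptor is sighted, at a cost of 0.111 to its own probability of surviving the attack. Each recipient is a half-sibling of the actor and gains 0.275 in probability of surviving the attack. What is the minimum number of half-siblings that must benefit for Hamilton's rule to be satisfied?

2

r to a half-sibling = 0.25 (half-sibs share one parent — one path of length 2: r = (1/2)^2 = 1/4).
Hamilton's rule: n·r·B > C  ⇒  n > C/(r·B) = 0.111/(0.25·0.275) = 1.615.
The smallest integer exceeding 1.615 is 2.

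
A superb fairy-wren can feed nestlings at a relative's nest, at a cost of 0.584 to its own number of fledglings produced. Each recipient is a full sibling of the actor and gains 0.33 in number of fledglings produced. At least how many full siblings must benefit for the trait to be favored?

4

r to a full sibling = 0.5 (full sibs share both parents — two paths of length 2: r = 2·(1/2)^2 = 1/2).
Hamilton's rule: n·r·B > C  ⇒  n > C/(r·B) = 0.584/(0.5·0.33) = 3.539.
The smallest integer exceeding 3.539 is 4.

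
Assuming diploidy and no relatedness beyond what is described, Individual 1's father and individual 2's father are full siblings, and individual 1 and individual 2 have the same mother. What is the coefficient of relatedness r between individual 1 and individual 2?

Relatedness sums over independent paths through distinct common ancestors.
Individual 1 and individual 2 are related in two ways: first cousins through their fathers (r = 1/8) and half-sibs through their shared mother (r = 1/4).
r = 1/8 + 1/4 = 0.375.

0.375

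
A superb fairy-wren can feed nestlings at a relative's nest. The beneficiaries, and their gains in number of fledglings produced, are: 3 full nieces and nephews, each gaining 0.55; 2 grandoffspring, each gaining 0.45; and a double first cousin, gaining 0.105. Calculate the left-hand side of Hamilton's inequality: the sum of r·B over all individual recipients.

r to a full niece or nephew = 1/4 (full aunt/uncle↔niece/nephew: two paths of length 3 through the shared grandparent pair: r = 2·(1/2)^3 = 1/4).
r to a grandoffspring = 0.25 (two parent–offspring links: r = (1/2)^2 = 1/4).
r to a double first cousin = 0.25 (double first cousins share both grandparent pairs — four paths of length 4: r = 4·(1/2)^4 = 1/4).
Summing one r·B term per recipient: 3·0.25·0.55 + 2·0.25·0.45 + 1·0.25·0.105 = 0.66375.

0.66375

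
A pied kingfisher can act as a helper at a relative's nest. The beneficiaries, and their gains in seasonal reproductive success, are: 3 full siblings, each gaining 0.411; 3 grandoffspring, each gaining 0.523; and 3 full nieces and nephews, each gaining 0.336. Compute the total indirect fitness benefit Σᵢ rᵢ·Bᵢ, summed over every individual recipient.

r to a full sibling = 0.5 (full sibs share both parents — two paths of length 2: r = 2·(1/2)^2 = 1/2).
r to a grandoffspring = 1/4 (two parent–offspring links: r = (1/2)^2 = 1/4).
r to a full niece or nephew = 0.25 (full aunt/uncle↔niece/nephew: two paths of length 3 through the shared grandparent pair: r = 2·(1/2)^3 = 1/4).
Summing one r·B term per recipient: 3·0.5·0.411 + 3·0.25·0.523 + 3·0.25·0.336 = 1.26075.

1.26075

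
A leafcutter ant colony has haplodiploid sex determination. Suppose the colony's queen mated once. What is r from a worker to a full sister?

Haplodiploid full sisters inherit their father's entire haploid genome identically (contributing 1/2) and on average half of their mother's contribution (1/2 · 1/2 = 1/4); r = 1/2 + 1/4 = 3/4.

0.75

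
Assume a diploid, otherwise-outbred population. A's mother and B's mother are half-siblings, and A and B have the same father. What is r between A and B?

With two independent routes of shared ancestry, r is the sum of the two contributions.
A and B are related in two ways: half first cousins through their mothers (r = 1/16) and half-sibs through their shared father (r = 1/4).
r = 1/16 + 1/4 = 5/16 = 0.3125.

0.3125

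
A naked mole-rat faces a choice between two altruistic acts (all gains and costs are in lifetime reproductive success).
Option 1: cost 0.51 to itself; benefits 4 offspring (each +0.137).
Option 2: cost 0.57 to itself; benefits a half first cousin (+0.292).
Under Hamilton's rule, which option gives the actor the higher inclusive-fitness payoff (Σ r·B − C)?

Option 1

Option 1: r to an offspring = 0.5.
Option 1: Σ r·B − C = (4·0.5·0.137) − 0.51 = -0.236.
Option 2: r to a half first cousin = 0.0625.
Option 2: Σ r·B − C = (1·0.0625·0.292) − 0.57 = -0.55175.
Option 1 has the higher net inclusive-fitness payoff.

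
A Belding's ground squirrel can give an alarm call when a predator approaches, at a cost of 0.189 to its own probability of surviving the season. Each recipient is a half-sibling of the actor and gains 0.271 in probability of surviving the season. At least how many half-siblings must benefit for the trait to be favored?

3

r to a half-sibling = 1/4 (half-sibs share one parent — one path of length 2: r = (1/2)^2 = 1/4).
Hamilton's rule: n·r·B > C  ⇒  n > C/(r·B) = 0.189/(0.25·0.271) = 2.79.
The smallest integer exceeding 2.79 is 3.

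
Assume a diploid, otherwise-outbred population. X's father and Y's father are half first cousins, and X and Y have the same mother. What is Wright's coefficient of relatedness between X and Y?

0.265625

Wright's path rule: contributions from independent ancestry routes add.
X and Y are related in two ways: half second cousins through their fathers (r = 1/64) and half-sibs through their shared mother (r = 1/4).
r = 1/64 + 1/4 = 17/64 = 0.265625.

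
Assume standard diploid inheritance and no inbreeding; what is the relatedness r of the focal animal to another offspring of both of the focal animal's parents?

Each parent–offspring link contributes a factor of 1/2, and independent paths through distinct common ancestors add.
Full sibs share both parents — two paths of length 2: r = 2·(1/2)^2 = 1/2.

0.5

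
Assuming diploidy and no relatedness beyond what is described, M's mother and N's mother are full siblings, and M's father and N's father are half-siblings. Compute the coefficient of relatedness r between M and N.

Independent pedigree routes through distinct common ancestors add.
M and N are related in two ways: first cousins through their mothers (r = 1/8) and half first cousins through their fathers (r = 1/16).
r = 1/8 + 1/16 = 3/16 = 0.1875.

0.1875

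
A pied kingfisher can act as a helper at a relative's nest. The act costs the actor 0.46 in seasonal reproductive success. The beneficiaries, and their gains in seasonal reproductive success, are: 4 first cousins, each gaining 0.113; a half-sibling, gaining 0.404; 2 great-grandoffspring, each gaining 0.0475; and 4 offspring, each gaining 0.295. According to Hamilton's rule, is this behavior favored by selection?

Hamilton's rule: the trait is favored when the sum of r·B over every recipient exceeds the actor's cost C.
r to a first cousin = 1/8 (first cousins share one grandparent pair — two paths of length 4: r = 2·(1/2)^4 = 1/8).
r to a half-sibling = 0.25 (half-sibs share one parent — one path of length 2: r = (1/2)^2 = 1/4).
r to a great-grandoffspring = 0.125 (three parent–offspring links: r = (1/2)^3 = 1/8).
r to an offspring = 1/2 (one parent–offspring link: r = (1/2)^1 = 1/2).
Summing one r·B term per recipient: 4·0.125·0.113 + 1·0.25·0.404 + 2·0.125·0.0475 + 4·0.5·0.295 = 0.759375.
0.759375 > 0.46: the indirect benefit exceeds the cost.

Yes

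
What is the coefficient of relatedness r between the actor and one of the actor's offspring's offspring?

0.25

Each parent–offspring link contributes a factor of 1/2, and independent paths through distinct common ancestors add.
Two parent–offspring links: r = (1/2)^2 = 1/4.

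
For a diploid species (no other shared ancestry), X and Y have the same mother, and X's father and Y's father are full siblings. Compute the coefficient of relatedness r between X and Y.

0.375

Wright's path rule: contributions from independent ancestry routes add.
X and Y are related in two ways: half-sibs through their shared mother (r = 1/4) and first cousins through their fathers (r = 1/8).
r = 1/4 + 1/8 = 3/8 = 0.375.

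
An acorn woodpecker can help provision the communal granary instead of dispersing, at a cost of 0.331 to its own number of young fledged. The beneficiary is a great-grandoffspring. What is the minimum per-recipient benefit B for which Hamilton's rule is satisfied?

2.648

r to a great-grandoffspring = 1/8 (three parent–offspring links: r = (1/2)^3 = 1/8).
Hamilton's rule with n recipients of equal r: n·r·B > C, so B > C/(n·r) = 0.331/(1·0.125) = 2.648.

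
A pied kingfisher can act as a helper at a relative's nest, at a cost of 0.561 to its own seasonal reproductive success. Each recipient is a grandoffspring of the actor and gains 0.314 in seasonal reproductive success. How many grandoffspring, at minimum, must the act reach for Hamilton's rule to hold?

8

r to a grandoffspring = 1/4 (two parent–offspring links: r = (1/2)^2 = 1/4).
Hamilton's rule: n·r·B > C  ⇒  n > C/(r·B) = 0.561/(0.25·0.314) = 7.146.
The smallest integer exceeding 7.146 is 8.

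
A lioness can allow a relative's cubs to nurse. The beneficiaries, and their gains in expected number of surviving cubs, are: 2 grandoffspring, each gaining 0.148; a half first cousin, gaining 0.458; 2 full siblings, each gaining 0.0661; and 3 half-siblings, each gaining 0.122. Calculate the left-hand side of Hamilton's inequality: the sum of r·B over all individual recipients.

r to a grandoffspring = 0.25 (two parent–offspring links: r = (1/2)^2 = 1/4).
r to a half first cousin = 1/16 (half first cousins share one grandparent — one path of length 4: r = (1/2)^4 = 1/16).
r to a full sibling = 1/2 (full sibs share both parents — two paths of length 2: r = 2·(1/2)^2 = 1/2).
r to a half-sibling = 0.25 (half-sibs share one parent — one path of length 2: r = (1/2)^2 = 1/4).
Summing one r·B term per recipient: 2·0.25·0.148 + 1·0.0625·0.458 + 2·0.5·0.0661 + 3·0.25·0.122 = 0.260225.

0.260225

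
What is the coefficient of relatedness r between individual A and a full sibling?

Each parent–offspring link contributes a factor of 1/2, and independent paths through distinct common ancestors add.
Full sibs share both parents — two paths of length 2: r = 2·(1/2)^2 = 1/2.

0.5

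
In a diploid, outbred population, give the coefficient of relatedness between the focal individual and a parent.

Each parent–offspring link contributes a factor of 1/2, and independent paths through distinct common ancestors add.
One parent–offspring link: r = (1/2)^1 = 1/2.

0.5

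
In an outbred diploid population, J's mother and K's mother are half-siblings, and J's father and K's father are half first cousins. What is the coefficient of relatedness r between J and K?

0.078125

Independent pedigree routes through distinct common ancestors add.
J and K are related in two ways: half first cousins through their mothers (r = 1/16) and half second cousins through their fathers (r = 1/64).
r = 1/16 + 1/64 = 5/64 = 0.078125.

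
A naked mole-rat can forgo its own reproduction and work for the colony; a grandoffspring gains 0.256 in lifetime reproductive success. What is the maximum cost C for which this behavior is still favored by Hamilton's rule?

r to a grandoffspring = 0.25 (two parent–offspring links: r = (1/2)^2 = 1/4).
Hamilton's rule: n·r·B > C, so the trait is favored while C < n·r·B = 1·0.25·0.256 = 0.064.

0.064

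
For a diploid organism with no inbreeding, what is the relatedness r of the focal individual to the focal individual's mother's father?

Each parent–offspring link contributes a factor of 1/2, and independent paths through distinct common ancestors add.
Two parent–offspring links: r = (1/2)^2 = 1/4.

0.25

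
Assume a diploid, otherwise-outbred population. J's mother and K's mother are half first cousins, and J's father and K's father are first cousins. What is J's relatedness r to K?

0.046875

Wright's path rule: contributions from independent ancestry routes add.
J and K are related in two ways: half second cousins through their mothers (r = 1/64) and second cousins through their fathers (r = 1/32).
r = 1/64 + 1/32 = 0.046875.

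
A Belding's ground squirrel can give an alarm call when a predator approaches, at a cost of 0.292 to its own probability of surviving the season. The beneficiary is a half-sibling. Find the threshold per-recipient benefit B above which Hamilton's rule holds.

r to a half-sibling = 0.25 (half-sibs share one parent — one path of length 2: r = (1/2)^2 = 1/4).
Hamilton's rule with n recipients of equal r: n·r·B > C, so B > C/(n·r) = 0.292/(1·0.25) = 1.168.

1.168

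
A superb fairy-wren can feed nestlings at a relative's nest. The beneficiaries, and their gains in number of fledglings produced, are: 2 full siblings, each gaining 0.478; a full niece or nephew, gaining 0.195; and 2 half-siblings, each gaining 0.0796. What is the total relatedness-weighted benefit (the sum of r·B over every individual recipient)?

r to a full sibling = 1/2 (full sibs share both parents — two paths of length 2: r = 2·(1/2)^2 = 1/2).
r to a full niece or nephew = 0.25 (full aunt/uncle↔niece/nephew: two paths of length 3 through the shared grandparent pair: r = 2·(1/2)^3 = 1/4).
r to a half-sibling = 1/4 (half-sibs share one parent — one path of length 2: r = (1/2)^2 = 1/4).
Summing one r·B term per recipient: 2·0.5·0.478 + 1·0.25·0.195 + 2·0.25·0.0796 = 0.56655.

0.56655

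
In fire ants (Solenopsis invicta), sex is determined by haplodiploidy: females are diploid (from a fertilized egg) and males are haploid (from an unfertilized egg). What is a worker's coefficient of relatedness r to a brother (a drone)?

Her haploid brother carries none of their father's genes and a random half of their mother's genome; that half matches the maternal half of her own genome with probability 1/2: r = 1/2 · 1/2 = 1/4.

0.25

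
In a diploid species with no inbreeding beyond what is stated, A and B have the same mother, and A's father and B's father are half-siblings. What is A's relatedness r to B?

With two independent routes of shared ancestry, r is the sum of the two contributions.
A and B are related in two ways: half-sibs through their shared mother (r = 1/4) and half first cousins through their fathers (r = 1/16).
r = 1/4 + 1/16 = 0.3125.

0.3125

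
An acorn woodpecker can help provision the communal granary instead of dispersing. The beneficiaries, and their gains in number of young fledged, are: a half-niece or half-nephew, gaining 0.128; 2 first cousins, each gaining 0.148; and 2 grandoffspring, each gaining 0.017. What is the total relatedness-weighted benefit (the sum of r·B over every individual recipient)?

r to a half-niece or half-nephew = 1/8 (half-aunt/uncle↔niece/nephew: one path of length 3: r = (1/2)^3 = 1/8).
r to a first cousin = 1/8 (first cousins share one grandparent pair — two paths of length 4: r = 2·(1/2)^4 = 1/8).
r to a grandoffspring = 1/4 (two parent–offspring links: r = (1/2)^2 = 1/4).
Summing one r·B term per recipient: 1·0.125·0.128 + 2·0.125·0.148 + 2·0.25·0.017 = 0.0615.

0.0615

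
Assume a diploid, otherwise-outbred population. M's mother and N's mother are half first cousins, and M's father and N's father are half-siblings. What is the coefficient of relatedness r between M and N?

Wright's path rule: contributions from independent ancestry routes add.
M and N are related in two ways: half second cousins through their mothers (r = 1/64) and half first cousins through their fathers (r = 1/16).
r = 1/64 + 1/16 = 5/64 = 0.078125.

0.078125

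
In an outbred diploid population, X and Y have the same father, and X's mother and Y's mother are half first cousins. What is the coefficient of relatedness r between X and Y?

With two independent routes of shared ancestry, r is the sum of the two contributions.
X and Y are related in two ways: half-sibs through their shared father (r = 1/4) and half second cousins through their mothers (r = 1/64).
r = 1/4 + 1/64 = 0.265625.

0.265625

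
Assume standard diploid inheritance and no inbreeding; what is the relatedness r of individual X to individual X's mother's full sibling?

Each parent–offspring link contributes a factor of 1/2, and independent paths through distinct common ancestors add.
Full aunt/uncle↔niece/nephew: two paths of length 3 through the shared grandparent pair: r = 2·(1/2)^3 = 1/4.

0.25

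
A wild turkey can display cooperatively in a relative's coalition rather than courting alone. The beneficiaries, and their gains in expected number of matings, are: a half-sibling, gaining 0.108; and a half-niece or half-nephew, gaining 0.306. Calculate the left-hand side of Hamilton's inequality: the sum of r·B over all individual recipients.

r to a half-sibling = 1/4 (half-sibs share one parent — one path of length 2: r = (1/2)^2 = 1/4).
r to a half-niece or half-nephew = 1/8 (half-aunt/uncle↔niece/nephew: one path of length 3: r = (1/2)^3 = 1/8).
Summing one r·B term per recipient: 1·0.25·0.108 + 1·0.125·0.306 = 0.06525.

0.06525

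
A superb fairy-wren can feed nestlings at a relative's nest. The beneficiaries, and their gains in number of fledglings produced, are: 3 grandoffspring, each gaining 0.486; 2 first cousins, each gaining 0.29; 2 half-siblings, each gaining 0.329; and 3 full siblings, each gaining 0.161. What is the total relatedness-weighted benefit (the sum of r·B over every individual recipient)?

0.843

r to a grandoffspring = 1/4 (two parent–offspring links: r = (1/2)^2 = 1/4).
r to a first cousin = 1/8 (first cousins share one grandparent pair — two paths of length 4: r = 2·(1/2)^4 = 1/8).
r to a half-sibling = 0.25 (half-sibs share one parent — one path of length 2: r = (1/2)^2 = 1/4).
r to a full sibling = 1/2 (full sibs share both parents — two paths of length 2: r = 2·(1/2)^2 = 1/2).
Summing one r·B term per recipient: 3·0.25·0.486 + 2·0.125·0.29 + 2·0.25·0.329 + 3·0.5·0.161 = 0.843.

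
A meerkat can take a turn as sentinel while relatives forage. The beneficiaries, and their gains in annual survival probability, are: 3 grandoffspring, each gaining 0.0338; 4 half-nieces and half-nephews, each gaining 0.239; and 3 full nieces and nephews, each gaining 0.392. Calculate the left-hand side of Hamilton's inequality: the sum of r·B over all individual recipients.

r to a grandoffspring = 0.25 (two parent–offspring links: r = (1/2)^2 = 1/4).
r to a half-niece or half-nephew = 0.125 (half-aunt/uncle↔niece/nephew: one path of length 3: r = (1/2)^3 = 1/8).
r to a full niece or nephew = 1/4 (full aunt/uncle↔niece/nephew: two paths of length 3 through the shared grandparent pair: r = 2·(1/2)^3 = 1/4).
Summing one r·B term per recipient: 3·0.25·0.0338 + 4·0.125·0.239 + 3·0.25·0.392 = 0.43885.

0.43885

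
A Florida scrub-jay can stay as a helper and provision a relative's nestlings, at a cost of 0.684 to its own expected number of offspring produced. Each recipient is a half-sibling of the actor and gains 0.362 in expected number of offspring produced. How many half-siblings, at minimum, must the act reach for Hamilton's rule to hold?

r to a half-sibling = 1/4 (half-sibs share one parent — one path of length 2: r = (1/2)^2 = 1/4).
Hamilton's rule: n·r·B > C  ⇒  n > C/(r·B) = 0.684/(0.25·0.362) = 7.558.
The smallest integer exceeding 7.558 is 8.

8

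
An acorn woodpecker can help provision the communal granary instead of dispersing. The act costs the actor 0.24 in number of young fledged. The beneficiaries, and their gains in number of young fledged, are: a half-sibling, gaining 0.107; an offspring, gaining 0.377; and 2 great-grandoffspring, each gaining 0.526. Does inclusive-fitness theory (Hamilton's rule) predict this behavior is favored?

Yes

Hamilton's rule: the trait is favored when the sum of r·B over every recipient exceeds the actor's cost C.
r to a half-sibling = 1/4 (half-sibs share one parent — one path of length 2: r = (1/2)^2 = 1/4).
r to an offspring = 0.5 (one parent–offspring link: r = (1/2)^1 = 1/2).
r to a great-grandoffspring = 1/8 (three parent–offspring links: r = (1/2)^3 = 1/8).
Summing one r·B term per recipient: 1·0.25·0.107 + 1·0.5·0.377 + 2·0.125·0.526 = 0.34675.
0.34675 > 0.24: the indirect benefit exceeds the cost.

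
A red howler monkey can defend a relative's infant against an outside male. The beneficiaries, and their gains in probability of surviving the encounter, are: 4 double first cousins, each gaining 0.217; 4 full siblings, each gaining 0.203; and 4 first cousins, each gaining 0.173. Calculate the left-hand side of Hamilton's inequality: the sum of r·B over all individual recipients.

0.7095

r to a double first cousin = 1/4 (double first cousins share both grandparent pairs — four paths of length 4: r = 4·(1/2)^4 = 1/4).
r to a full sibling = 0.5 (full sibs share both parents — two paths of length 2: r = 2·(1/2)^2 = 1/2).
r to a first cousin = 0.125 (first cousins share one grandparent pair — two paths of length 4: r = 2·(1/2)^4 = 1/8).
Summing one r·B term per recipient: 4·0.25·0.217 + 4·0.5·0.203 + 4·0.125·0.173 = 0.7095.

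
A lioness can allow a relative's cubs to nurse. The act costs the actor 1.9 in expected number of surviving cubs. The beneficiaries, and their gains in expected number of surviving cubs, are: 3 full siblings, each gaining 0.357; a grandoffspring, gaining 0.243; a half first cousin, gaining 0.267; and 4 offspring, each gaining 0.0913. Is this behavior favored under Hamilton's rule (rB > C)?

Hamilton's rule: the trait is favored when the sum of r·B over every recipient exceeds the actor's cost C.
r to a full sibling = 1/2 (full sibs share both parents — two paths of length 2: r = 2·(1/2)^2 = 1/2).
r to a grandoffspring = 1/4 (two parent–offspring links: r = (1/2)^2 = 1/4).
r to a half first cousin = 1/16 (half first cousins share one grandparent — one path of length 4: r = (1/2)^4 = 1/16).
r to an offspring = 1/2 (one parent–offspring link: r = (1/2)^1 = 1/2).
Summing one r·B term per recipient: 3·0.5·0.357 + 1·0.25·0.243 + 1·0.0625·0.267 + 4·0.5·0.0913 = 0.7955375.
0.7955375 < 1.9: the indirect benefit is less than the cost.

No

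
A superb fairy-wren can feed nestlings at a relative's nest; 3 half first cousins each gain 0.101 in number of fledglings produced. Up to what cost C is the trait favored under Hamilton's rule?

0.0189375

r to a half first cousin = 0.0625 (half first cousins share one grandparent — one path of length 4: r = (1/2)^4 = 1/16).
Hamilton's rule: n·r·B > C, so the trait is favored while C < n·r·B = 3·0.0625·0.101 = 0.0189375.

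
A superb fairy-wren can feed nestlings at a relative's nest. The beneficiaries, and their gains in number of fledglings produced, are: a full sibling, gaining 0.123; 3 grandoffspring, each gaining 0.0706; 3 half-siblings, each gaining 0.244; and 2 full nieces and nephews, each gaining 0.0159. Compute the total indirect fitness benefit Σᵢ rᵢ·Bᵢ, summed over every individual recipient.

r to a full sibling = 0.5 (full sibs share both parents — two paths of length 2: r = 2·(1/2)^2 = 1/2).
r to a grandoffspring = 0.25 (two parent–offspring links: r = (1/2)^2 = 1/4).
r to a half-sibling = 1/4 (half-sibs share one parent — one path of length 2: r = (1/2)^2 = 1/4).
r to a full niece or nephew = 1/4 (full aunt/uncle↔niece/nephew: two paths of length 3 through the shared grandparent pair: r = 2·(1/2)^3 = 1/4).
Summing one r·B term per recipient: 1·0.5·0.123 + 3·0.25·0.0706 + 3·0.25·0.244 + 2·0.25·0.0159 = 0.3054.

0.3054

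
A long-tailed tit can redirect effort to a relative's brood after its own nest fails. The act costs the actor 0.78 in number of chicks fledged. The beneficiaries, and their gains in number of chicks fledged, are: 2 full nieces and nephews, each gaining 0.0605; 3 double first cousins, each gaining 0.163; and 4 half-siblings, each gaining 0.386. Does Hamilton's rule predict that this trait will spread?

Hamilton's rule: the trait is favored when the sum of r·B over every recipient exceeds the actor's cost C.
r to a full niece or nephew = 0.25 (full aunt/uncle↔niece/nephew: two paths of length 3 through the shared grandparent pair: r = 2·(1/2)^3 = 1/4).
r to a double first cousin = 0.25 (double first cousins share both grandparent pairs — four paths of length 4: r = 4·(1/2)^4 = 1/4).
r to a half-sibling = 1/4 (half-sibs share one parent — one path of length 2: r = (1/2)^2 = 1/4).
Summing one r·B term per recipient: 2·0.25·0.0605 + 3·0.25·0.163 + 4·0.25·0.386 = 0.5385.
0.5385 < 0.78: the indirect benefit is less than the cost.

No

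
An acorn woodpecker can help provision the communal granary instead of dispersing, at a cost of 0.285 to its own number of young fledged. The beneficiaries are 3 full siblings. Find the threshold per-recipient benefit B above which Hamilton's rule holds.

r to a full sibling = 0.5 (full sibs share both parents — two paths of length 2: r = 2·(1/2)^2 = 1/2).
Hamilton's rule with n recipients of equal r: n·r·B > C, so B > C/(n·r) = 0.285/(3·0.5) = 0.19.

0.19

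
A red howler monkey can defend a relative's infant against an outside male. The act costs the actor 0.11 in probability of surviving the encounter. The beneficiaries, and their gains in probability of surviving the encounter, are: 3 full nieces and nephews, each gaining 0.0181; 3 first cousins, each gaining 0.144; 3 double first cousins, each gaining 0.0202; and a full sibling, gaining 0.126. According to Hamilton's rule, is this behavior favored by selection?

Hamilton's rule: the trait is favored when the sum of r·B over every recipient exceeds the actor's cost C.
r to a full niece or nephew = 1/4 (full aunt/uncle↔niece/nephew: two paths of length 3 through the shared grandparent pair: r = 2·(1/2)^3 = 1/4).
r to a first cousin = 0.125 (first cousins share one grandparent pair — two paths of length 4: r = 2·(1/2)^4 = 1/8).
r to a double first cousin = 1/4 (double first cousins share both grandparent pairs — four paths of length 4: r = 4·(1/2)^4 = 1/4).
r to a full sibling = 1/2 (full sibs share both parents — two paths of length 2: r = 2·(1/2)^2 = 1/2).
Summing one r·B term per recipient: 3·0.25·0.0181 + 3·0.125·0.144 + 3·0.25·0.0202 + 1·0.5·0.126 = 0.145725.
0.145725 > 0.11: the indirect benefit exceeds the cost.

Yes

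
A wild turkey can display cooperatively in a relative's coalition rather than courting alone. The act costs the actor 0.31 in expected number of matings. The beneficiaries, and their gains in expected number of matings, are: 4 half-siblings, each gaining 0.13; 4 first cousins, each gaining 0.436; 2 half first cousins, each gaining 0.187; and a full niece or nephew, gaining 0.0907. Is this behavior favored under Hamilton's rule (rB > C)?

Yes

Hamilton's rule: the trait is favored when the sum of r·B over every recipient exceeds the actor's cost C.
r to a half-sibling = 0.25 (half-sibs share one parent — one path of length 2: r = (1/2)^2 = 1/4).
r to a first cousin = 0.125 (first cousins share one grandparent pair — two paths of length 4: r = 2·(1/2)^4 = 1/8).
r to a half first cousin = 1/16 (half first cousins share one grandparent — one path of length 4: r = (1/2)^4 = 1/16).
r to a full niece or nephew = 1/4 (full aunt/uncle↔niece/nephew: two paths of length 3 through the shared grandparent pair: r = 2·(1/2)^3 = 1/4).
Summing one r·B term per recipient: 4·0.25·0.13 + 4·0.125·0.436 + 2·0.0625·0.187 + 1·0.25·0.0907 = 0.39405.
0.39405 > 0.31: the indirect benefit exceeds the cost.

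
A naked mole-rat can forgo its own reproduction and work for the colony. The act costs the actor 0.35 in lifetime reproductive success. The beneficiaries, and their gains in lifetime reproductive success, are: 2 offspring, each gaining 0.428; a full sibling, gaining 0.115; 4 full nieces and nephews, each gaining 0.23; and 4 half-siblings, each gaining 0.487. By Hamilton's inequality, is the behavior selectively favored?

Yes

Hamilton's rule: the trait is favored when the sum of r·B over every recipient exceeds the actor's cost C.
r to an offspring = 1/2 (one parent–offspring link: r = (1/2)^1 = 1/2).
r to a full sibling = 0.5 (full sibs share both parents — two paths of length 2: r = 2·(1/2)^2 = 1/2).
r to a full niece or nephew = 0.25 (full aunt/uncle↔niece/nephew: two paths of length 3 through the shared grandparent pair: r = 2·(1/2)^3 = 1/4).
r to a half-sibling = 1/4 (half-sibs share one parent — one path of length 2: r = (1/2)^2 = 1/4).
Summing one r·B term per recipient: 2·0.5·0.428 + 1·0.5·0.115 + 4·0.25·0.23 + 4·0.25·0.487 = 1.2025.
1.2025 > 0.35: the indirect benefit exceeds the cost.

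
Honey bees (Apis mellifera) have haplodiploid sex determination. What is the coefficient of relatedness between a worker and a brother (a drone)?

Her haploid brother carries none of their father's genes and a random half of their mother's genome; that half matches the maternal half of her own genome with probability 1/2: r = 1/2 · 1/2 = 1/4.

0.25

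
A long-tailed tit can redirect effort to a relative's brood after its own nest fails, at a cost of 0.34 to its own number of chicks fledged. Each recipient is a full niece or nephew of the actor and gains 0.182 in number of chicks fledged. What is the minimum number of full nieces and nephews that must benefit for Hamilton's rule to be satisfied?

8

r to a full niece or nephew = 0.25 (full aunt/uncle↔niece/nephew: two paths of length 3 through the shared grandparent pair: r = 2·(1/2)^3 = 1/4).
Hamilton's rule: n·r·B > C  ⇒  n > C/(r·B) = 0.34/(0.25·0.182) = 7.473.
The smallest integer exceeding 7.473 is 8.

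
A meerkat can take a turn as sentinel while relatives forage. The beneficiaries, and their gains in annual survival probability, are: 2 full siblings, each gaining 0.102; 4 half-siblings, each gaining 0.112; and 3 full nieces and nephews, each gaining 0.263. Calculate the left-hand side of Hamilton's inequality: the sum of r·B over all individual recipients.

r to a full sibling = 0.5 (full sibs share both parents — two paths of length 2: r = 2·(1/2)^2 = 1/2).
r to a half-sibling = 0.25 (half-sibs share one parent — one path of length 2: r = (1/2)^2 = 1/4).
r to a full niece or nephew = 1/4 (full aunt/uncle↔niece/nephew: two paths of length 3 through the shared grandparent pair: r = 2·(1/2)^3 = 1/4).
Summing one r·B term per recipient: 2·0.5·0.102 + 4·0.25·0.112 + 3·0.25·0.263 = 0.41125.

0.41125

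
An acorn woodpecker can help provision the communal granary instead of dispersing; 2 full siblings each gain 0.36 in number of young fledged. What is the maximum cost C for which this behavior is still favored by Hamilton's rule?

r to a full sibling = 0.5 (full sibs share both parents — two paths of length 2: r = 2·(1/2)^2 = 1/2).
Hamilton's rule: n·r·B > C, so the trait is favored while C < n·r·B = 2·0.5·0.36 = 0.36.

0.36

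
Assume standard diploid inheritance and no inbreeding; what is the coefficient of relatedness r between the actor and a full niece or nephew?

0.25

Full aunt/uncle↔niece/nephew: two paths of length 3 through the shared grandparent pair: r = 2·(1/2)^3 = 1/4.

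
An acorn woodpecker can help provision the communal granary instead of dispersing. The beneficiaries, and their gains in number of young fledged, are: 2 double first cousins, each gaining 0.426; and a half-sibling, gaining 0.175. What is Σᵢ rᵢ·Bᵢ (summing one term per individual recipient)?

r to a double first cousin = 1/4 (double first cousins share both grandparent pairs — four paths of length 4: r = 4·(1/2)^4 = 1/4).
r to a half-sibling = 1/4 (half-sibs share one parent — one path of length 2: r = (1/2)^2 = 1/4).
Summing one r·B term per recipient: 2·0.25·0.426 + 1·0.25·0.175 = 0.25675.

0.25675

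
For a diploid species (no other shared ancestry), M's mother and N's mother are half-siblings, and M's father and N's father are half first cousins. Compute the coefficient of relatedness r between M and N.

Relatedness sums over independent paths through distinct common ancestors.
M and N are related in two ways: half first cousins through their mothers (r = 1/16) and half second cousins through their fathers (r = 1/64).
r = 1/16 + 1/64 = 5/64 = 0.078125.

0.078125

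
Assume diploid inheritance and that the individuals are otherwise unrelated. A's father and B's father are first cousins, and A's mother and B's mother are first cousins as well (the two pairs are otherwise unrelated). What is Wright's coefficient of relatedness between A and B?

0.0625

Relatedness sums over independent paths through distinct common ancestors.
A and B are related in two ways: second cousins through their fathers (r = 1/32) and second cousins through their mothers (r = 1/32).
r = 1/32 + 1/32 = 0.0625.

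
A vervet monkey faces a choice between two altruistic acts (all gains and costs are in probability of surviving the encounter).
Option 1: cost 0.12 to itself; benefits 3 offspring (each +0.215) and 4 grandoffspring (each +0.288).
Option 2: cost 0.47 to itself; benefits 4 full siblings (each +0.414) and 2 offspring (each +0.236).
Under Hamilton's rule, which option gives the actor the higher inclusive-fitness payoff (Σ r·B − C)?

Option 2

Option 1: r to an offspring = 0.5.
Option 1: r to a grandoffspring = 0.25.
Option 1: Σ r·B − C = (3·0.5·0.215 + 4·0.25·0.288) − 0.12 = 0.4905.
Option 2: r to a full sibling = 0.5.
Option 2: r to an offspring = 0.5.
Option 2: Σ r·B − C = (4·0.5·0.414 + 2·0.5·0.236) − 0.47 = 0.594.
Option 2 has the higher net inclusive-fitness payoff.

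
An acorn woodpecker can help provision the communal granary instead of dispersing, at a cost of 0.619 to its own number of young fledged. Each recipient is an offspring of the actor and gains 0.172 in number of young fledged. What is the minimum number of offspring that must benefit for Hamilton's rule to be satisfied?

r to an offspring = 1/2 (one parent–offspring link: r = (1/2)^1 = 1/2).
Hamilton's rule: n·r·B > C  ⇒  n > C/(r·B) = 0.619/(0.5·0.172) = 7.198.
The smallest integer exceeding 7.198 is 8.

8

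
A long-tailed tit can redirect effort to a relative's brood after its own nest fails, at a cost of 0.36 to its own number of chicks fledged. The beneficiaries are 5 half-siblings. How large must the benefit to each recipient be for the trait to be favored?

r to a half-sibling = 1/4 (half-sibs share one parent — one path of length 2: r = (1/2)^2 = 1/4).
Hamilton's rule with n recipients of equal r: n·r·B > C, so B > C/(n·r) = 0.36/(5·0.25) = 0.288.

0.288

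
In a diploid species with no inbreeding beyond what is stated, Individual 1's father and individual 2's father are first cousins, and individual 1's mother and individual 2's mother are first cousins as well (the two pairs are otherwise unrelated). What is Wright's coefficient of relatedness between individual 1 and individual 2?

Relatedness sums over independent paths through distinct common ancestors.
Individual 1 and individual 2 are related in two ways: second cousins through their fathers (r = 1/32) and second cousins through their mothers (r = 1/32).
r = 1/32 + 1/32 = 0.0625.

0.0625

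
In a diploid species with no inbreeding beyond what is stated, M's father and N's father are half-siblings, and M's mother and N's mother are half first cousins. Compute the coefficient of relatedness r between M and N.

With two independent routes of shared ancestry, r is the sum of the two contributions.
M and N are related in two ways: half first cousins through their fathers (r = 1/16) and half second cousins through their mothers (r = 1/64).
r = 1/16 + 1/64 = 0.078125.

0.078125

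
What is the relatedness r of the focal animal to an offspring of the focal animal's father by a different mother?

Each parent–offspring link contributes a factor of 1/2, and independent paths through distinct common ancestors add.
Half-sibs share one parent — one path of length 2: r = (1/2)^2 = 1/4.

0.25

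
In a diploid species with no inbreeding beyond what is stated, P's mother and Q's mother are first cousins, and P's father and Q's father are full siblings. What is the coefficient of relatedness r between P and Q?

0.15625

Independent pedigree routes through distinct common ancestors add.
P and Q are related in two ways: second cousins through their mothers (r = 1/32) and first cousins through their fathers (r = 1/8).
r = 1/32 + 1/8 = 5/32 = 0.15625.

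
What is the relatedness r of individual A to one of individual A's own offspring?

0.5

Each parent–offspring link contributes a factor of 1/2, and independent paths through distinct common ancestors add.
One parent–offspring link: r = (1/2)^1 = 1/2.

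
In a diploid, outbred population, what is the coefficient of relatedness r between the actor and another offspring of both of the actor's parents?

Each parent–offspring link contributes a factor of 1/2, and independent paths through distinct common ancestors add.
Full sibs share both parents — two paths of length 2: r = 2·(1/2)^2 = 1/2.

0.5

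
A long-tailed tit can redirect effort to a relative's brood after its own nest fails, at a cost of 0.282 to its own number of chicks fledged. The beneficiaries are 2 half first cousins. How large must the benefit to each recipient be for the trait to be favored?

2.256

r to a half first cousin = 1/16 (half first cousins share one grandparent — one path of length 4: r = (1/2)^4 = 1/16).
Hamilton's rule with n recipients of equal r: n·r·B > C, so B > C/(n·r) = 0.282/(2·0.0625) = 2.256.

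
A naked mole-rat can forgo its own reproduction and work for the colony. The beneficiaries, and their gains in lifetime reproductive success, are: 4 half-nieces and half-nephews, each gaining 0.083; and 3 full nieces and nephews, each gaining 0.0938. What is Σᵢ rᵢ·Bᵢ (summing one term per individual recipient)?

r to a half-niece or half-nephew = 1/8 (half-aunt/uncle↔niece/nephew: one path of length 3: r = (1/2)^3 = 1/8).
r to a full niece or nephew = 0.25 (full aunt/uncle↔niece/nephew: two paths of length 3 through the shared grandparent pair: r = 2·(1/2)^3 = 1/4).
Summing one r·B term per recipient: 4·0.125·0.083 + 3·0.25·0.0938 = 0.11185.

0.11185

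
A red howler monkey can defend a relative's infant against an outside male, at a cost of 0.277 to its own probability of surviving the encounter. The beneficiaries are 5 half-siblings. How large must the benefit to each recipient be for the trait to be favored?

0.2216

r to a half-sibling = 0.25 (half-sibs share one parent — one path of length 2: r = (1/2)^2 = 1/4).
Hamilton's rule with n recipients of equal r: n·r·B > C, so B > C/(n·r) = 0.277/(5·0.25) = 0.2216.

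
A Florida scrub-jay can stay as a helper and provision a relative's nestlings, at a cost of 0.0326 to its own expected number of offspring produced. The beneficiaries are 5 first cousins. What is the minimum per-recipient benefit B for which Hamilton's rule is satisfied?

r to a first cousin = 1/8 (first cousins share one grandparent pair — two paths of length 4: r = 2·(1/2)^4 = 1/8).
Hamilton's rule with n recipients of equal r: n·r·B > C, so B > C/(n·r) = 0.0326/(5·0.125) = 0.0522.

0.0522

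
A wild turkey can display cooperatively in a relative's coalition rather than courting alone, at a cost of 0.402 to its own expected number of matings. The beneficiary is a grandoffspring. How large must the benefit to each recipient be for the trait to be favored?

1.608

r to a grandoffspring = 0.25 (two parent–offspring links: r = (1/2)^2 = 1/4).
Hamilton's rule with n recipients of equal r: n·r·B > C, so B > C/(n·r) = 0.402/(1·0.25) = 1.608.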